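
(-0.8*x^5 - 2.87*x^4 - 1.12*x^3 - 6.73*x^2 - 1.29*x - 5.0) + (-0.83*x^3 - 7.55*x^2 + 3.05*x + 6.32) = -0.8*x^5 - 2.87*x^4 - 1.95*x^3 - 14.28*x^2 + 1.76*x + 1.32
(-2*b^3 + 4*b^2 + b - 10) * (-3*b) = 6*b^4 - 12*b^3 - 3*b^2 + 30*b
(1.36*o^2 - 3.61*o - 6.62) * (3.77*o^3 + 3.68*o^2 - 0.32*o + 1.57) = 5.1272*o^5 - 8.6049*o^4 - 38.6774*o^3 - 21.0712*o^2 - 3.5493*o - 10.3934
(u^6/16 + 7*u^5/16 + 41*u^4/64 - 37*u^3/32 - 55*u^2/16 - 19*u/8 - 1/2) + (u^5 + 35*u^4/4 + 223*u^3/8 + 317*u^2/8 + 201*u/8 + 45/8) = u^6/16 + 23*u^5/16 + 601*u^4/64 + 855*u^3/32 + 579*u^2/16 + 91*u/4 + 41/8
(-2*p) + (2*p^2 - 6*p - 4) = 2*p^2 - 8*p - 4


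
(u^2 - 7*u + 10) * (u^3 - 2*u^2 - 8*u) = u^5 - 9*u^4 + 16*u^3 + 36*u^2 - 80*u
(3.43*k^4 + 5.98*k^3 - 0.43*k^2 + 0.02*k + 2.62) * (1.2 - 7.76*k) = -26.6168*k^5 - 42.2888*k^4 + 10.5128*k^3 - 0.6712*k^2 - 20.3072*k + 3.144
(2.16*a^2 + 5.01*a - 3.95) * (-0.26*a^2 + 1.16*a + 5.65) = -0.5616*a^4 + 1.203*a^3 + 19.0426*a^2 + 23.7245*a - 22.3175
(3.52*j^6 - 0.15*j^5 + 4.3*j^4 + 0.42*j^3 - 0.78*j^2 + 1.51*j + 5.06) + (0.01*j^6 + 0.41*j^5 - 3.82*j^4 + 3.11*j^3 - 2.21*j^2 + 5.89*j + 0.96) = 3.53*j^6 + 0.26*j^5 + 0.48*j^4 + 3.53*j^3 - 2.99*j^2 + 7.4*j + 6.02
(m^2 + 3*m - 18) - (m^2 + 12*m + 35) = -9*m - 53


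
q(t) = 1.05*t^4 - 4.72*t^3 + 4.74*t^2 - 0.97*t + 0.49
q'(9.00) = 1999.19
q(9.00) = 3823.87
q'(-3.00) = -270.25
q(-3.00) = 258.55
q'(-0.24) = -4.12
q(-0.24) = 1.06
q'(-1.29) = -45.78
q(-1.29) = 22.67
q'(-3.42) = -367.02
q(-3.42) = 391.70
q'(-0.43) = -8.00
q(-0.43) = 2.19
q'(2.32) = -2.75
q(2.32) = -4.77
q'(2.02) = -4.98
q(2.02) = -3.55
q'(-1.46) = -58.07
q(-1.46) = 31.47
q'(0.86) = -0.62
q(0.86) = 0.73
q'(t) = 4.2*t^3 - 14.16*t^2 + 9.48*t - 0.97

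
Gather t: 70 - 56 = 14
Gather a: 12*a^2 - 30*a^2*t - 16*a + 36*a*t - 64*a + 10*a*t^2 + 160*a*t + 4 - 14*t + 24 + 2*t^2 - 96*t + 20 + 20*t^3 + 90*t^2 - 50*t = a^2*(12 - 30*t) + a*(10*t^2 + 196*t - 80) + 20*t^3 + 92*t^2 - 160*t + 48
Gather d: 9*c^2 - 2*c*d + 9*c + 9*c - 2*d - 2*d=9*c^2 + 18*c + d*(-2*c - 4)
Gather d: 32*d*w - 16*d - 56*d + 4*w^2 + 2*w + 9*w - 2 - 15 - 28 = d*(32*w - 72) + 4*w^2 + 11*w - 45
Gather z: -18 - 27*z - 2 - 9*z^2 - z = -9*z^2 - 28*z - 20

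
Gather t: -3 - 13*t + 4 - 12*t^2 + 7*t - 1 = -12*t^2 - 6*t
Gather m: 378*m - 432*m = -54*m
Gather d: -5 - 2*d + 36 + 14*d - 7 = 12*d + 24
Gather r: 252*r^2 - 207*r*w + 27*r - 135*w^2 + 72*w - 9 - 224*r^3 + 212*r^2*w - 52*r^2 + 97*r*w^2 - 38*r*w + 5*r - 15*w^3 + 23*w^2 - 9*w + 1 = -224*r^3 + r^2*(212*w + 200) + r*(97*w^2 - 245*w + 32) - 15*w^3 - 112*w^2 + 63*w - 8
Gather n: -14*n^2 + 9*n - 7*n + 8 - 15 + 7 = -14*n^2 + 2*n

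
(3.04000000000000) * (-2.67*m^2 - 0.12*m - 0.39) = -8.1168*m^2 - 0.3648*m - 1.1856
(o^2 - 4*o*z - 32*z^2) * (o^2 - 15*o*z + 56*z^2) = o^4 - 19*o^3*z + 84*o^2*z^2 + 256*o*z^3 - 1792*z^4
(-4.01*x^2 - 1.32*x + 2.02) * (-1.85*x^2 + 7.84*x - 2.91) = 7.4185*x^4 - 28.9964*x^3 - 2.4167*x^2 + 19.678*x - 5.8782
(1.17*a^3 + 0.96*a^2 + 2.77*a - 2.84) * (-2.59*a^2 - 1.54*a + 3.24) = -3.0303*a^5 - 4.2882*a^4 - 4.8619*a^3 + 6.2002*a^2 + 13.3484*a - 9.2016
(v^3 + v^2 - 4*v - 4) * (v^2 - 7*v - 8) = v^5 - 6*v^4 - 19*v^3 + 16*v^2 + 60*v + 32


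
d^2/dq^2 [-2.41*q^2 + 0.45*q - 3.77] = -4.82000000000000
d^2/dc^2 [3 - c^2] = -2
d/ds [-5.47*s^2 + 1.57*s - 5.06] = 1.57 - 10.94*s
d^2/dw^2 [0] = 0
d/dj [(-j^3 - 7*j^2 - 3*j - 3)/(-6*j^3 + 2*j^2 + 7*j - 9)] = 2*(-22*j^4 - 25*j^3 - 35*j^2 + 69*j + 24)/(36*j^6 - 24*j^5 - 80*j^4 + 136*j^3 + 13*j^2 - 126*j + 81)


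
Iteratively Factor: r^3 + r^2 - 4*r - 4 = (r - 2)*(r^2 + 3*r + 2) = (r - 2)*(r + 2)*(r + 1)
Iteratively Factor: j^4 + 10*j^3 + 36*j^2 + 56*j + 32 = (j + 2)*(j^3 + 8*j^2 + 20*j + 16) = (j + 2)^2*(j^2 + 6*j + 8) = (j + 2)^3*(j + 4)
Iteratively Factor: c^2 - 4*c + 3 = (c - 3)*(c - 1)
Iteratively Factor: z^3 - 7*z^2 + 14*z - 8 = (z - 1)*(z^2 - 6*z + 8) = (z - 4)*(z - 1)*(z - 2)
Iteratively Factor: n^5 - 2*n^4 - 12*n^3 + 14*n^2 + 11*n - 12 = (n + 1)*(n^4 - 3*n^3 - 9*n^2 + 23*n - 12) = (n + 1)*(n + 3)*(n^3 - 6*n^2 + 9*n - 4) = (n - 1)*(n + 1)*(n + 3)*(n^2 - 5*n + 4) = (n - 1)^2*(n + 1)*(n + 3)*(n - 4)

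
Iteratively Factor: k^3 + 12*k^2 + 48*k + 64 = (k + 4)*(k^2 + 8*k + 16) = (k + 4)^2*(k + 4)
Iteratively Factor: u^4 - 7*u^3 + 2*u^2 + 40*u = (u)*(u^3 - 7*u^2 + 2*u + 40) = u*(u - 4)*(u^2 - 3*u - 10) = u*(u - 5)*(u - 4)*(u + 2)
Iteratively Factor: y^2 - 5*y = (y - 5)*(y)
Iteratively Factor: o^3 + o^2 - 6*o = (o)*(o^2 + o - 6) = o*(o + 3)*(o - 2)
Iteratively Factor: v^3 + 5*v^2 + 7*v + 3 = (v + 1)*(v^2 + 4*v + 3) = (v + 1)*(v + 3)*(v + 1)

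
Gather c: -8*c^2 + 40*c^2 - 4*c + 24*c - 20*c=32*c^2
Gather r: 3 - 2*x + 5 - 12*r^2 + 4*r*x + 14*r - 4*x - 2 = -12*r^2 + r*(4*x + 14) - 6*x + 6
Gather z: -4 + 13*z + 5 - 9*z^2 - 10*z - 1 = -9*z^2 + 3*z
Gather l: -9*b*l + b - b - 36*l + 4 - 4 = l*(-9*b - 36)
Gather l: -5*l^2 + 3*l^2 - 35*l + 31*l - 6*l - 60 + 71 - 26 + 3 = -2*l^2 - 10*l - 12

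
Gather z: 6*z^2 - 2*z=6*z^2 - 2*z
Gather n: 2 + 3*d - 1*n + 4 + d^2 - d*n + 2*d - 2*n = d^2 + 5*d + n*(-d - 3) + 6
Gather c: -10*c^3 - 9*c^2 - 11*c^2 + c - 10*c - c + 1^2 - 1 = -10*c^3 - 20*c^2 - 10*c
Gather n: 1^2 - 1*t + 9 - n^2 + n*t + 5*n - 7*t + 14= -n^2 + n*(t + 5) - 8*t + 24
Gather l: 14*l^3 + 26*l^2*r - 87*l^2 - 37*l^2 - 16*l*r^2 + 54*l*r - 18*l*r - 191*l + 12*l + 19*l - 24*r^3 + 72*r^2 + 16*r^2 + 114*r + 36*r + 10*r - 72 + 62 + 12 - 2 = 14*l^3 + l^2*(26*r - 124) + l*(-16*r^2 + 36*r - 160) - 24*r^3 + 88*r^2 + 160*r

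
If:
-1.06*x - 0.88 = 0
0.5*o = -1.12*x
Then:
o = 1.86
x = -0.83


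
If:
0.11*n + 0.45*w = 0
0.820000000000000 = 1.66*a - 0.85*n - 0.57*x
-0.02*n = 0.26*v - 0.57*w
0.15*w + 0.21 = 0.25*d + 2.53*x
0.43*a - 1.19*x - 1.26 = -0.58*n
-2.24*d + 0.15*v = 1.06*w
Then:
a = 1.22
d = 0.10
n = 1.38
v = -0.84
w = -0.34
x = 0.05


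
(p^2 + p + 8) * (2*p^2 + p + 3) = 2*p^4 + 3*p^3 + 20*p^2 + 11*p + 24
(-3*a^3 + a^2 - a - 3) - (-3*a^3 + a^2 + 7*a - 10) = 7 - 8*a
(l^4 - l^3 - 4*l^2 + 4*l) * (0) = 0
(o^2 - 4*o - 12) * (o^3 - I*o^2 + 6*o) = o^5 - 4*o^4 - I*o^4 - 6*o^3 + 4*I*o^3 - 24*o^2 + 12*I*o^2 - 72*o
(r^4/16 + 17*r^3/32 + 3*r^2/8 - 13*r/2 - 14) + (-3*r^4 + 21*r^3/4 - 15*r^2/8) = -47*r^4/16 + 185*r^3/32 - 3*r^2/2 - 13*r/2 - 14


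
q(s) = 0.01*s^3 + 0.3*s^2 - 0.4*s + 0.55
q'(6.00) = 4.28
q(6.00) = 11.11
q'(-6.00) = -2.92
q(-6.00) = 11.59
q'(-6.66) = -3.07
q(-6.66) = 13.57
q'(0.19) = -0.28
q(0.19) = 0.48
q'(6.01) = 4.29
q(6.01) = 11.15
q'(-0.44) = -0.66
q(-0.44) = 0.78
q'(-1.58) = -1.27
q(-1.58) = 1.89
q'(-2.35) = -1.64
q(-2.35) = 3.02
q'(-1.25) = -1.10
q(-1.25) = 1.50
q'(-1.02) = -0.98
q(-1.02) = 1.26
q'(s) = 0.03*s^2 + 0.6*s - 0.4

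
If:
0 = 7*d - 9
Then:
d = 9/7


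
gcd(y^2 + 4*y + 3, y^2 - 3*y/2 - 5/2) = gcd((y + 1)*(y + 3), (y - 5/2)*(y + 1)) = y + 1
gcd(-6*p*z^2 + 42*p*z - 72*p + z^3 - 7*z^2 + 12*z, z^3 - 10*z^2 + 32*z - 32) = z - 4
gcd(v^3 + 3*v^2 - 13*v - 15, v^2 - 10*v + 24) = 1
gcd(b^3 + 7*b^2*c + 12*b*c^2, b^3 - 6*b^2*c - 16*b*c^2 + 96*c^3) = b + 4*c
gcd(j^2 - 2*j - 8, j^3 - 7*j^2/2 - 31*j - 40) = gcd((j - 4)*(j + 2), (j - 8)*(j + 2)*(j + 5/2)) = j + 2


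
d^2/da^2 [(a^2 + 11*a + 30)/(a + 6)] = 0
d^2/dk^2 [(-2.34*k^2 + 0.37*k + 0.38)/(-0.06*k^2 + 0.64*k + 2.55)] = (0.177048*k^3 + 2.139912*k^2 - 0.252108*k + 31.211804)/(0.000216*k^6 - 0.006912*k^5 + 0.046188*k^4 + 0.325376*k^3 - 1.96299*k^2 - 12.4848*k - 16.581375)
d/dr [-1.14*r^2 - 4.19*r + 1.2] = -2.28*r - 4.19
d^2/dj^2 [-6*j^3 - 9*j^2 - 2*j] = -36*j - 18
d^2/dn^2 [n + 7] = 0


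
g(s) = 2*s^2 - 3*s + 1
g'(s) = 4*s - 3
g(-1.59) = 10.83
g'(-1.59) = -9.36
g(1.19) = 0.26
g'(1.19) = 1.76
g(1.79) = 2.04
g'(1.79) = 4.16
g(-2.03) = 15.33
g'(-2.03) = -11.12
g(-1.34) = 8.61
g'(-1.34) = -8.36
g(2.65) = 7.10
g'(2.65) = 7.60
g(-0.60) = 3.52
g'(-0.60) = -5.40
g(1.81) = 2.12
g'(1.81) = 4.24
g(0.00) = 1.00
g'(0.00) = -3.00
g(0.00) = 1.00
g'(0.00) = -3.00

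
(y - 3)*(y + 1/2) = y^2 - 5*y/2 - 3/2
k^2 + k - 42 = (k - 6)*(k + 7)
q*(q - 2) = q^2 - 2*q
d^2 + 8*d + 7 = (d + 1)*(d + 7)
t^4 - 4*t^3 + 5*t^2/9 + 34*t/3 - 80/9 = (t - 8/3)*(t - 2)*(t - 1)*(t + 5/3)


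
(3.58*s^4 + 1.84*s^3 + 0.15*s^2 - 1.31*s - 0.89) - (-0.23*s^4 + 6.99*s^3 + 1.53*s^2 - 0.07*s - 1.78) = 3.81*s^4 - 5.15*s^3 - 1.38*s^2 - 1.24*s + 0.89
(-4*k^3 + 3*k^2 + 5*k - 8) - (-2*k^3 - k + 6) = -2*k^3 + 3*k^2 + 6*k - 14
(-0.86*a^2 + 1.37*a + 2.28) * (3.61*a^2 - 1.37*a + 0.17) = -3.1046*a^4 + 6.1239*a^3 + 6.2077*a^2 - 2.8907*a + 0.3876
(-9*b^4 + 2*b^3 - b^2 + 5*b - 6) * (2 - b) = 9*b^5 - 20*b^4 + 5*b^3 - 7*b^2 + 16*b - 12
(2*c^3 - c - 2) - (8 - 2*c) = 2*c^3 + c - 10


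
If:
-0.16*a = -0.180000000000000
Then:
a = 1.12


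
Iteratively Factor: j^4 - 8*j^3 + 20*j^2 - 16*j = (j - 2)*(j^3 - 6*j^2 + 8*j) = (j - 2)^2*(j^2 - 4*j) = j*(j - 2)^2*(j - 4)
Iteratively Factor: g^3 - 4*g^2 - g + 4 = (g + 1)*(g^2 - 5*g + 4) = (g - 4)*(g + 1)*(g - 1)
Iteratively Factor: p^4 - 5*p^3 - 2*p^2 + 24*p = (p - 3)*(p^3 - 2*p^2 - 8*p) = (p - 4)*(p - 3)*(p^2 + 2*p) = (p - 4)*(p - 3)*(p + 2)*(p)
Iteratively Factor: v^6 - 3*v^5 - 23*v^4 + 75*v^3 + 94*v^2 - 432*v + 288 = (v - 2)*(v^5 - v^4 - 25*v^3 + 25*v^2 + 144*v - 144) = (v - 4)*(v - 2)*(v^4 + 3*v^3 - 13*v^2 - 27*v + 36) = (v - 4)*(v - 2)*(v - 1)*(v^3 + 4*v^2 - 9*v - 36) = (v - 4)*(v - 2)*(v - 1)*(v + 3)*(v^2 + v - 12) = (v - 4)*(v - 2)*(v - 1)*(v + 3)*(v + 4)*(v - 3)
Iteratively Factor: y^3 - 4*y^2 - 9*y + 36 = (y + 3)*(y^2 - 7*y + 12) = (y - 4)*(y + 3)*(y - 3)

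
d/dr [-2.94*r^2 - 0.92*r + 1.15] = -5.88*r - 0.92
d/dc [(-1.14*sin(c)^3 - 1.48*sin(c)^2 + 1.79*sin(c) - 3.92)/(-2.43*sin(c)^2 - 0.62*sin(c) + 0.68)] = (2.7702*sin(c)^4 + 1.4136*sin(c)^3 + 2.9417*sin(c)^2 - 21.064*sin(c) - 1.2132)*cos(c)/(5.9049*sin(c)^4 + 3.0132*sin(c)^3 - 2.9204*sin(c)^2 - 0.8432*sin(c) + 0.4624)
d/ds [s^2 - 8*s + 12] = 2*s - 8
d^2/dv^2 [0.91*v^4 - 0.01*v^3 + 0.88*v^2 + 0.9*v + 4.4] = 10.92*v^2 - 0.06*v + 1.76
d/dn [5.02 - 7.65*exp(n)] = -7.65*exp(n)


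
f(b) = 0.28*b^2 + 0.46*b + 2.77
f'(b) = 0.56*b + 0.46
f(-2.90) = 3.79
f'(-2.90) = -1.16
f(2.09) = 4.95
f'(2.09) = 1.63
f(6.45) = 17.39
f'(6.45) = 4.07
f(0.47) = 3.05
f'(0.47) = 0.72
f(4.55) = 10.66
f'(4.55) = 3.01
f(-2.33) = 3.22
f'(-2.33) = -0.84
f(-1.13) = 2.61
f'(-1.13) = -0.17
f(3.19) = 7.09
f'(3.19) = 2.25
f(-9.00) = 21.31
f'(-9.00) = -4.58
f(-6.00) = 10.09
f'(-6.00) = -2.90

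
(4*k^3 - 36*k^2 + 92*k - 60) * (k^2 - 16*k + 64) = 4*k^5 - 100*k^4 + 924*k^3 - 3836*k^2 + 6848*k - 3840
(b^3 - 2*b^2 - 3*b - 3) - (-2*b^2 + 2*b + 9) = b^3 - 5*b - 12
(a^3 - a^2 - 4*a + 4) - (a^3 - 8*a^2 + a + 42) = 7*a^2 - 5*a - 38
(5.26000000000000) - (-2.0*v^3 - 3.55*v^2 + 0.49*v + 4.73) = 2.0*v^3 + 3.55*v^2 - 0.49*v + 0.529999999999999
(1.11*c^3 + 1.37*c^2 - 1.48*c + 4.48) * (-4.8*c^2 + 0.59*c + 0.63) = -5.328*c^5 - 5.9211*c^4 + 8.6116*c^3 - 21.5141*c^2 + 1.7108*c + 2.8224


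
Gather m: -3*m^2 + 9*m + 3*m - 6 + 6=-3*m^2 + 12*m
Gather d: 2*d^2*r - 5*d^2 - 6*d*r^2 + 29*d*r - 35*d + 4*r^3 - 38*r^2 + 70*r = d^2*(2*r - 5) + d*(-6*r^2 + 29*r - 35) + 4*r^3 - 38*r^2 + 70*r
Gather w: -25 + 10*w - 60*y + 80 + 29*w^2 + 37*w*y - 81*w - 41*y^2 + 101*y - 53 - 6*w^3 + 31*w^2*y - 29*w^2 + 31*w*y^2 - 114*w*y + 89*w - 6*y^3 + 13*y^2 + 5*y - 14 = -6*w^3 + 31*w^2*y + w*(31*y^2 - 77*y + 18) - 6*y^3 - 28*y^2 + 46*y - 12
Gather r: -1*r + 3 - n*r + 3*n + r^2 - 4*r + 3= 3*n + r^2 + r*(-n - 5) + 6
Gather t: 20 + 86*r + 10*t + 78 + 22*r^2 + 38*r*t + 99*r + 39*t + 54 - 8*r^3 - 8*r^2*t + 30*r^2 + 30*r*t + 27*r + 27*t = -8*r^3 + 52*r^2 + 212*r + t*(-8*r^2 + 68*r + 76) + 152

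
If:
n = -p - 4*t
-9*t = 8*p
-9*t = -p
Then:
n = 0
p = 0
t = 0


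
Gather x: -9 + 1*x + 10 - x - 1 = 0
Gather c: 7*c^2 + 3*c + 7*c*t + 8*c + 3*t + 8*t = 7*c^2 + c*(7*t + 11) + 11*t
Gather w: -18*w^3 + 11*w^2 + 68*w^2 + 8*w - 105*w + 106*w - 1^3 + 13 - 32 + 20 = -18*w^3 + 79*w^2 + 9*w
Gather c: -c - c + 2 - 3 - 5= -2*c - 6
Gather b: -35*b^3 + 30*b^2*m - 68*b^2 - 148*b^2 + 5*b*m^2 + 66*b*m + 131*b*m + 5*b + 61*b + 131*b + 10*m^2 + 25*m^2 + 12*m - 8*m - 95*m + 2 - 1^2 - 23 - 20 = -35*b^3 + b^2*(30*m - 216) + b*(5*m^2 + 197*m + 197) + 35*m^2 - 91*m - 42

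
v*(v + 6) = v^2 + 6*v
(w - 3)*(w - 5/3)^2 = w^3 - 19*w^2/3 + 115*w/9 - 25/3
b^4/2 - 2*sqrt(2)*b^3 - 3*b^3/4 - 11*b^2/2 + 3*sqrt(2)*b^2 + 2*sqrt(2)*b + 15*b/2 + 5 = (b/2 + sqrt(2)/2)*(b - 2)*(b + 1/2)*(b - 5*sqrt(2))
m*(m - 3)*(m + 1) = m^3 - 2*m^2 - 3*m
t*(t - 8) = t^2 - 8*t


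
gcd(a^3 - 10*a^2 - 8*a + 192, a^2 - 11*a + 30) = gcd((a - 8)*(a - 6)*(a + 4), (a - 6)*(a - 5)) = a - 6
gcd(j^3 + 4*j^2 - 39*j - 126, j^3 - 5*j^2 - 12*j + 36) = j^2 - 3*j - 18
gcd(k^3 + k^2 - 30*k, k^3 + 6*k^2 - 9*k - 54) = k + 6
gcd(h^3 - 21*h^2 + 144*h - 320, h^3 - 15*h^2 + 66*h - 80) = h^2 - 13*h + 40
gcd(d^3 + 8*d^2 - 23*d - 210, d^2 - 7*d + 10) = d - 5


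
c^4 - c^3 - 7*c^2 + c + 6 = (c - 3)*(c - 1)*(c + 1)*(c + 2)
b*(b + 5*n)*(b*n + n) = b^3*n + 5*b^2*n^2 + b^2*n + 5*b*n^2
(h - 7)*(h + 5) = h^2 - 2*h - 35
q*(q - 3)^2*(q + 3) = q^4 - 3*q^3 - 9*q^2 + 27*q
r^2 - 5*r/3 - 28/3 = (r - 4)*(r + 7/3)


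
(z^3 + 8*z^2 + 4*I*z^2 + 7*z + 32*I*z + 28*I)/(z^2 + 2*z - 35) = (z^2 + z*(1 + 4*I) + 4*I)/(z - 5)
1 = 1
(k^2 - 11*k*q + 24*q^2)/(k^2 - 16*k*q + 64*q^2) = (-k + 3*q)/(-k + 8*q)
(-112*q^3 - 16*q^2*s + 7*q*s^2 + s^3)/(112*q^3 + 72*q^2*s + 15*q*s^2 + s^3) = (-4*q + s)/(4*q + s)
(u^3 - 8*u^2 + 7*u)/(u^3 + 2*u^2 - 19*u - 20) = u*(u^2 - 8*u + 7)/(u^3 + 2*u^2 - 19*u - 20)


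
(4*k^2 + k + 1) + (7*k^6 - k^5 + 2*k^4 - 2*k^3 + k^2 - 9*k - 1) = 7*k^6 - k^5 + 2*k^4 - 2*k^3 + 5*k^2 - 8*k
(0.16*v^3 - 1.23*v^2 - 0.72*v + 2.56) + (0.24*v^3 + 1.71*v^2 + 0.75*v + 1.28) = 0.4*v^3 + 0.48*v^2 + 0.03*v + 3.84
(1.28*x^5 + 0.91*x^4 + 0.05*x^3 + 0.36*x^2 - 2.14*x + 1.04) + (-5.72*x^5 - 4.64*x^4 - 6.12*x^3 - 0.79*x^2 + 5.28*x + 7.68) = -4.44*x^5 - 3.73*x^4 - 6.07*x^3 - 0.43*x^2 + 3.14*x + 8.72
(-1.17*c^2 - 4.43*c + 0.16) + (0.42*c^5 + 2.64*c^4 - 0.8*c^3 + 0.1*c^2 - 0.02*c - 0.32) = 0.42*c^5 + 2.64*c^4 - 0.8*c^3 - 1.07*c^2 - 4.45*c - 0.16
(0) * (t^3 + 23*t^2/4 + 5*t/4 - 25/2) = 0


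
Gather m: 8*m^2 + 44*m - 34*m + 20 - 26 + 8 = 8*m^2 + 10*m + 2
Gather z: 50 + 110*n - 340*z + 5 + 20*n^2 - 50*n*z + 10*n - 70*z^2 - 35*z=20*n^2 + 120*n - 70*z^2 + z*(-50*n - 375) + 55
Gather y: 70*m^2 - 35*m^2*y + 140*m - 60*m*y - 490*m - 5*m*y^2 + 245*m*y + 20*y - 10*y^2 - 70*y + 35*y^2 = 70*m^2 - 350*m + y^2*(25 - 5*m) + y*(-35*m^2 + 185*m - 50)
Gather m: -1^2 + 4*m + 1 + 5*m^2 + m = 5*m^2 + 5*m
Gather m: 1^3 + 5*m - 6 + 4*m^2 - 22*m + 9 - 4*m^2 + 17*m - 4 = 0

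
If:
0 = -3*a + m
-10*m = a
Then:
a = 0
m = 0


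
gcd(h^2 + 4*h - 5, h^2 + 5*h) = h + 5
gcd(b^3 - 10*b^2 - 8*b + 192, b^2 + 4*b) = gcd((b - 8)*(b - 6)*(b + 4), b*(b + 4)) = b + 4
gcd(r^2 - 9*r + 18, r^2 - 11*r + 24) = r - 3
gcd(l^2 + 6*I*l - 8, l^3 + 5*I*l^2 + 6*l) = 1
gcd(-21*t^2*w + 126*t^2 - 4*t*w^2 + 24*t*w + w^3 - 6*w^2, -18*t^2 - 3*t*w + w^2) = 3*t + w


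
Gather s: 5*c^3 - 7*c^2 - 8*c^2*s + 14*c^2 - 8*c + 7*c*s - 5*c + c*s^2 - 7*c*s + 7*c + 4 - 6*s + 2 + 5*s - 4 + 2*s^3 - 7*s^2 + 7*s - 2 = 5*c^3 + 7*c^2 - 6*c + 2*s^3 + s^2*(c - 7) + s*(6 - 8*c^2)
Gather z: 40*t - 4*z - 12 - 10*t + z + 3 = 30*t - 3*z - 9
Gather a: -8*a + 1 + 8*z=-8*a + 8*z + 1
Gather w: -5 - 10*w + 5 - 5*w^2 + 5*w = -5*w^2 - 5*w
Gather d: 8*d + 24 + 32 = 8*d + 56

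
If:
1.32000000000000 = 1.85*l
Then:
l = 0.71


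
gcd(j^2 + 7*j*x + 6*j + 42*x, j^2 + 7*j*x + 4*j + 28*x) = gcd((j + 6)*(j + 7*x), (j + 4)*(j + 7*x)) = j + 7*x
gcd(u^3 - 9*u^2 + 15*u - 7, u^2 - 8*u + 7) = u^2 - 8*u + 7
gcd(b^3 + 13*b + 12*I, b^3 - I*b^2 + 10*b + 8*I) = b^2 - 3*I*b + 4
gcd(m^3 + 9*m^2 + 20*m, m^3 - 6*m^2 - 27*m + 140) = m + 5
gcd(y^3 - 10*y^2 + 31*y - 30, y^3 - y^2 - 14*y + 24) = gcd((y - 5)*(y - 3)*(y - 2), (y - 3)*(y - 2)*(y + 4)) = y^2 - 5*y + 6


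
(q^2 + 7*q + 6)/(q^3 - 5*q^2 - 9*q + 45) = (q^2 + 7*q + 6)/(q^3 - 5*q^2 - 9*q + 45)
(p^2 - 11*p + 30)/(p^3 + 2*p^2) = (p^2 - 11*p + 30)/(p^2*(p + 2))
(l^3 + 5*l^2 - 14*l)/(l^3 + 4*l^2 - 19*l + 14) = l/(l - 1)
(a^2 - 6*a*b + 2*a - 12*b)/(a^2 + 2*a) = (a - 6*b)/a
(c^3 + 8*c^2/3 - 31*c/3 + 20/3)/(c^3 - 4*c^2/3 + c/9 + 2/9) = 3*(3*c^2 + 11*c - 20)/(9*c^2 - 3*c - 2)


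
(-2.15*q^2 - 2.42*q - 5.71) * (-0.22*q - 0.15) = 0.473*q^3 + 0.8549*q^2 + 1.6192*q + 0.8565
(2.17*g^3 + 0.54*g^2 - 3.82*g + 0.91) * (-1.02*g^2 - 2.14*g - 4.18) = -2.2134*g^5 - 5.1946*g^4 - 6.3298*g^3 + 4.9894*g^2 + 14.0202*g - 3.8038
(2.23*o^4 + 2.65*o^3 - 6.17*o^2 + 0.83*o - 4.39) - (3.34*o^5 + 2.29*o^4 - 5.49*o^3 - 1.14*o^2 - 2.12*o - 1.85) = -3.34*o^5 - 0.0600000000000001*o^4 + 8.14*o^3 - 5.03*o^2 + 2.95*o - 2.54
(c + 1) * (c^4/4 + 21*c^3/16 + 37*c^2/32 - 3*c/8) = c^5/4 + 25*c^4/16 + 79*c^3/32 + 25*c^2/32 - 3*c/8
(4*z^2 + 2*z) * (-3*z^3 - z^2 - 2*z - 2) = -12*z^5 - 10*z^4 - 10*z^3 - 12*z^2 - 4*z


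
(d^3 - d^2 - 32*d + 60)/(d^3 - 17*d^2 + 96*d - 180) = (d^2 + 4*d - 12)/(d^2 - 12*d + 36)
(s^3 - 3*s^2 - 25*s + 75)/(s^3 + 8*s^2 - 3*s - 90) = (s - 5)/(s + 6)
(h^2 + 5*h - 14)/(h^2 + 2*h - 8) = (h + 7)/(h + 4)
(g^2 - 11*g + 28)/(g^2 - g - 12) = (g - 7)/(g + 3)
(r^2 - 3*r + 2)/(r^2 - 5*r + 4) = (r - 2)/(r - 4)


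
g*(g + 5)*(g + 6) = g^3 + 11*g^2 + 30*g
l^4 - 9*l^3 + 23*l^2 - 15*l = l*(l - 5)*(l - 3)*(l - 1)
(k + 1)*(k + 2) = k^2 + 3*k + 2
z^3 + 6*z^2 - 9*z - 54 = (z - 3)*(z + 3)*(z + 6)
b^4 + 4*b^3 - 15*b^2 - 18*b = b*(b - 3)*(b + 1)*(b + 6)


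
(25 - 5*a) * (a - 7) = -5*a^2 + 60*a - 175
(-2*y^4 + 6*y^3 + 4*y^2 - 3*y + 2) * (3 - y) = 2*y^5 - 12*y^4 + 14*y^3 + 15*y^2 - 11*y + 6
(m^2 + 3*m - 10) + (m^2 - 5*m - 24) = 2*m^2 - 2*m - 34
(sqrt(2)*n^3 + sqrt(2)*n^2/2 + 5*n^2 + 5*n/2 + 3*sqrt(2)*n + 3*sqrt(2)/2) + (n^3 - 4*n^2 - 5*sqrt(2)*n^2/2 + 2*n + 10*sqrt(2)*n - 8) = n^3 + sqrt(2)*n^3 - 2*sqrt(2)*n^2 + n^2 + 9*n/2 + 13*sqrt(2)*n - 8 + 3*sqrt(2)/2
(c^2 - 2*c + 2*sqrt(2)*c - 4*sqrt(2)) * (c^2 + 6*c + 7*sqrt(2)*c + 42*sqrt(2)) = c^4 + 4*c^3 + 9*sqrt(2)*c^3 + 16*c^2 + 36*sqrt(2)*c^2 - 108*sqrt(2)*c + 112*c - 336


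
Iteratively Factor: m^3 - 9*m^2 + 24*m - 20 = (m - 2)*(m^2 - 7*m + 10) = (m - 2)^2*(m - 5)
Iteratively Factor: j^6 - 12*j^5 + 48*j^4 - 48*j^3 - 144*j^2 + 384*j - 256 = (j - 2)*(j^5 - 10*j^4 + 28*j^3 + 8*j^2 - 128*j + 128) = (j - 4)*(j - 2)*(j^4 - 6*j^3 + 4*j^2 + 24*j - 32) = (j - 4)^2*(j - 2)*(j^3 - 2*j^2 - 4*j + 8) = (j - 4)^2*(j - 2)^2*(j^2 - 4) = (j - 4)^2*(j - 2)^2*(j + 2)*(j - 2)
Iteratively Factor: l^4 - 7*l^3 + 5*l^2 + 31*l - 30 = (l - 3)*(l^3 - 4*l^2 - 7*l + 10) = (l - 5)*(l - 3)*(l^2 + l - 2) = (l - 5)*(l - 3)*(l - 1)*(l + 2)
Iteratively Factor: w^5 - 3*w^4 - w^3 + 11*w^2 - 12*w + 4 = (w - 1)*(w^4 - 2*w^3 - 3*w^2 + 8*w - 4) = (w - 2)*(w - 1)*(w^3 - 3*w + 2) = (w - 2)*(w - 1)^2*(w^2 + w - 2) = (w - 2)*(w - 1)^3*(w + 2)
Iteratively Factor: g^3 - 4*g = (g)*(g^2 - 4) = g*(g + 2)*(g - 2)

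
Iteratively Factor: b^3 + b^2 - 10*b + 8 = (b - 1)*(b^2 + 2*b - 8) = (b - 2)*(b - 1)*(b + 4)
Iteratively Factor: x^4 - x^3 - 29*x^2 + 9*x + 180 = (x - 5)*(x^3 + 4*x^2 - 9*x - 36) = (x - 5)*(x + 3)*(x^2 + x - 12) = (x - 5)*(x + 3)*(x + 4)*(x - 3)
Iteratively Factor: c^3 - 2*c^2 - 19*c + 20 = (c - 1)*(c^2 - c - 20) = (c - 1)*(c + 4)*(c - 5)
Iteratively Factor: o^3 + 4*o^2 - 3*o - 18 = (o + 3)*(o^2 + o - 6) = (o + 3)^2*(o - 2)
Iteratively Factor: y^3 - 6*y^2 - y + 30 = (y + 2)*(y^2 - 8*y + 15) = (y - 5)*(y + 2)*(y - 3)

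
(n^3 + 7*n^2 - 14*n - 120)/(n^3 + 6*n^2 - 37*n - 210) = (n^2 + 2*n - 24)/(n^2 + n - 42)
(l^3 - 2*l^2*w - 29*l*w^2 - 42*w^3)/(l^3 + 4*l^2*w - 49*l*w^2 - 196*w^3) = (l^2 + 5*l*w + 6*w^2)/(l^2 + 11*l*w + 28*w^2)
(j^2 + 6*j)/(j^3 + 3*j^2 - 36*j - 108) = j/(j^2 - 3*j - 18)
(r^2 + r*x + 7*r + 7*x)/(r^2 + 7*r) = (r + x)/r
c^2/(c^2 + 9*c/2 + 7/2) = 2*c^2/(2*c^2 + 9*c + 7)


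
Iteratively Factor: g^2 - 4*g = (g - 4)*(g)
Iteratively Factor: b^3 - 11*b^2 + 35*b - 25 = (b - 5)*(b^2 - 6*b + 5) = (b - 5)*(b - 1)*(b - 5)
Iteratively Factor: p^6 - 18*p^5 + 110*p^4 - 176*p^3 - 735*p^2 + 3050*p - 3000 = (p + 3)*(p^5 - 21*p^4 + 173*p^3 - 695*p^2 + 1350*p - 1000) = (p - 5)*(p + 3)*(p^4 - 16*p^3 + 93*p^2 - 230*p + 200) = (p - 5)*(p - 2)*(p + 3)*(p^3 - 14*p^2 + 65*p - 100) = (p - 5)*(p - 4)*(p - 2)*(p + 3)*(p^2 - 10*p + 25) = (p - 5)^2*(p - 4)*(p - 2)*(p + 3)*(p - 5)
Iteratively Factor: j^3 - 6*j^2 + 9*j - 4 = (j - 1)*(j^2 - 5*j + 4) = (j - 1)^2*(j - 4)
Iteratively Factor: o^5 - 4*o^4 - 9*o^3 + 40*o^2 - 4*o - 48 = (o - 2)*(o^4 - 2*o^3 - 13*o^2 + 14*o + 24) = (o - 2)*(o + 3)*(o^3 - 5*o^2 + 2*o + 8) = (o - 4)*(o - 2)*(o + 3)*(o^2 - o - 2) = (o - 4)*(o - 2)*(o + 1)*(o + 3)*(o - 2)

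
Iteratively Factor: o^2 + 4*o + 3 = (o + 3)*(o + 1)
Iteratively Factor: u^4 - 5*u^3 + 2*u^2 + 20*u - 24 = (u - 2)*(u^3 - 3*u^2 - 4*u + 12) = (u - 2)^2*(u^2 - u - 6) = (u - 2)^2*(u + 2)*(u - 3)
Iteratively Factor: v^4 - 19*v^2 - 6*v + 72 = (v - 2)*(v^3 + 2*v^2 - 15*v - 36) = (v - 2)*(v + 3)*(v^2 - v - 12) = (v - 4)*(v - 2)*(v + 3)*(v + 3)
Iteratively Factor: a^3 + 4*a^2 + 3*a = (a + 1)*(a^2 + 3*a) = (a + 1)*(a + 3)*(a)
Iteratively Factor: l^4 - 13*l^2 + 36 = (l + 2)*(l^3 - 2*l^2 - 9*l + 18) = (l + 2)*(l + 3)*(l^2 - 5*l + 6) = (l - 3)*(l + 2)*(l + 3)*(l - 2)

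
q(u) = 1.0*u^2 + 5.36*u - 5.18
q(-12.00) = 74.50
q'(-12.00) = -18.64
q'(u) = 2.0*u + 5.36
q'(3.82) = 13.00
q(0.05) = -4.91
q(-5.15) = -6.26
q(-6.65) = 3.40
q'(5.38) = 16.12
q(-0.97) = -9.44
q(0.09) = -4.69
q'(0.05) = 5.46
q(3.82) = 29.89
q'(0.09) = 5.54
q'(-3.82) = -2.28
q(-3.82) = -11.06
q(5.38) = 52.60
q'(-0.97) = 3.42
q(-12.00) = 74.50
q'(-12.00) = -18.64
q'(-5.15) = -4.94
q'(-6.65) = -7.94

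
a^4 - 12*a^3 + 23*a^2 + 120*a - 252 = (a - 7)*(a - 6)*(a - 2)*(a + 3)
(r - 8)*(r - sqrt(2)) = r^2 - 8*r - sqrt(2)*r + 8*sqrt(2)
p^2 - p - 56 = (p - 8)*(p + 7)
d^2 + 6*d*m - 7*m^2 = (d - m)*(d + 7*m)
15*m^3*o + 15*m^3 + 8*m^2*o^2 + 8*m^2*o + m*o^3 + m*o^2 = (3*m + o)*(5*m + o)*(m*o + m)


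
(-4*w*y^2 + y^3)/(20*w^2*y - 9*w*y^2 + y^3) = y/(-5*w + y)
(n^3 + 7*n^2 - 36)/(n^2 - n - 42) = (n^2 + n - 6)/(n - 7)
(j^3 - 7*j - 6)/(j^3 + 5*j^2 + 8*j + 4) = (j - 3)/(j + 2)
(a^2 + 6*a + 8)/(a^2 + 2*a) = (a + 4)/a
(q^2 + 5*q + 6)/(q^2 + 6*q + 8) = (q + 3)/(q + 4)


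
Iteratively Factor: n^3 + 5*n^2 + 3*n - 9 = (n + 3)*(n^2 + 2*n - 3) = (n + 3)^2*(n - 1)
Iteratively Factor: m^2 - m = (m)*(m - 1)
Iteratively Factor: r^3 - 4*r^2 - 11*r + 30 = (r + 3)*(r^2 - 7*r + 10) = (r - 2)*(r + 3)*(r - 5)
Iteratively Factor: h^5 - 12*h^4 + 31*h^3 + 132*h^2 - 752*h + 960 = (h - 4)*(h^4 - 8*h^3 - h^2 + 128*h - 240) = (h - 4)^2*(h^3 - 4*h^2 - 17*h + 60) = (h - 4)^2*(h - 3)*(h^2 - h - 20) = (h - 5)*(h - 4)^2*(h - 3)*(h + 4)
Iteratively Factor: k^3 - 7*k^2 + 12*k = (k - 4)*(k^2 - 3*k) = k*(k - 4)*(k - 3)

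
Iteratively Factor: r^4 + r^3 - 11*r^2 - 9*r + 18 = (r - 1)*(r^3 + 2*r^2 - 9*r - 18) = (r - 1)*(r + 3)*(r^2 - r - 6) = (r - 3)*(r - 1)*(r + 3)*(r + 2)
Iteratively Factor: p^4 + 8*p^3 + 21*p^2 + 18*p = (p + 3)*(p^3 + 5*p^2 + 6*p) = (p + 2)*(p + 3)*(p^2 + 3*p) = p*(p + 2)*(p + 3)*(p + 3)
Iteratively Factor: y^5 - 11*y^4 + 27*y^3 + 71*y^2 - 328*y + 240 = (y - 1)*(y^4 - 10*y^3 + 17*y^2 + 88*y - 240) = (y - 4)*(y - 1)*(y^3 - 6*y^2 - 7*y + 60) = (y - 5)*(y - 4)*(y - 1)*(y^2 - y - 12) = (y - 5)*(y - 4)*(y - 1)*(y + 3)*(y - 4)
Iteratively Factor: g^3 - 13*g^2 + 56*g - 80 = (g - 4)*(g^2 - 9*g + 20) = (g - 4)^2*(g - 5)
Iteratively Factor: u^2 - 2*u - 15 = (u + 3)*(u - 5)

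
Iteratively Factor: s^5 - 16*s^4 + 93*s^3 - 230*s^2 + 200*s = (s)*(s^4 - 16*s^3 + 93*s^2 - 230*s + 200) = s*(s - 2)*(s^3 - 14*s^2 + 65*s - 100) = s*(s - 5)*(s - 2)*(s^2 - 9*s + 20) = s*(s - 5)*(s - 4)*(s - 2)*(s - 5)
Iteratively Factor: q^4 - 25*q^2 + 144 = (q + 3)*(q^3 - 3*q^2 - 16*q + 48) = (q + 3)*(q + 4)*(q^2 - 7*q + 12) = (q - 3)*(q + 3)*(q + 4)*(q - 4)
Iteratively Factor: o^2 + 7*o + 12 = (o + 4)*(o + 3)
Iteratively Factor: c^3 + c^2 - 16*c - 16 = (c - 4)*(c^2 + 5*c + 4) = (c - 4)*(c + 4)*(c + 1)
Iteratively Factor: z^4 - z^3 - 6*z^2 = (z + 2)*(z^3 - 3*z^2) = (z - 3)*(z + 2)*(z^2) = z*(z - 3)*(z + 2)*(z)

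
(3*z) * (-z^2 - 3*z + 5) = -3*z^3 - 9*z^2 + 15*z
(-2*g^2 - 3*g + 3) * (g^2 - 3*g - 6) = -2*g^4 + 3*g^3 + 24*g^2 + 9*g - 18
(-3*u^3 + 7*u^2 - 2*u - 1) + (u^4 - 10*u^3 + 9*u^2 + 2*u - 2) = u^4 - 13*u^3 + 16*u^2 - 3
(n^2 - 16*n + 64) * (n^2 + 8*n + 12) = n^4 - 8*n^3 - 52*n^2 + 320*n + 768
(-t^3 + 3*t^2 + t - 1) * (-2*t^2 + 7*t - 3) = 2*t^5 - 13*t^4 + 22*t^3 - 10*t + 3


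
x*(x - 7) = x^2 - 7*x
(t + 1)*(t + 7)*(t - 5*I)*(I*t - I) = I*t^4 + 5*t^3 + 7*I*t^3 + 35*t^2 - I*t^2 - 5*t - 7*I*t - 35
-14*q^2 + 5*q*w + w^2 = (-2*q + w)*(7*q + w)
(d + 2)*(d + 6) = d^2 + 8*d + 12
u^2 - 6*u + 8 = (u - 4)*(u - 2)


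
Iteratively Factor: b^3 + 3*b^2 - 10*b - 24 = (b + 4)*(b^2 - b - 6) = (b + 2)*(b + 4)*(b - 3)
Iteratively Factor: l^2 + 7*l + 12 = (l + 4)*(l + 3)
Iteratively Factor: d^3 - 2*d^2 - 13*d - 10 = (d + 1)*(d^2 - 3*d - 10) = (d - 5)*(d + 1)*(d + 2)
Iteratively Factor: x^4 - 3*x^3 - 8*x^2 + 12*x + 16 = (x + 1)*(x^3 - 4*x^2 - 4*x + 16) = (x - 2)*(x + 1)*(x^2 - 2*x - 8) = (x - 4)*(x - 2)*(x + 1)*(x + 2)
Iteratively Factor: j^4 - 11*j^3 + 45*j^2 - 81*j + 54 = (j - 3)*(j^3 - 8*j^2 + 21*j - 18) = (j - 3)*(j - 2)*(j^2 - 6*j + 9) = (j - 3)^2*(j - 2)*(j - 3)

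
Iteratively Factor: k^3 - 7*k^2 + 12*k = (k)*(k^2 - 7*k + 12) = k*(k - 3)*(k - 4)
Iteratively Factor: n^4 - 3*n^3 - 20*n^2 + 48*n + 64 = (n - 4)*(n^3 + n^2 - 16*n - 16) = (n - 4)*(n + 1)*(n^2 - 16) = (n - 4)*(n + 1)*(n + 4)*(n - 4)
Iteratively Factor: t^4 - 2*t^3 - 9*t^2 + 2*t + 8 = (t + 1)*(t^3 - 3*t^2 - 6*t + 8) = (t + 1)*(t + 2)*(t^2 - 5*t + 4) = (t - 4)*(t + 1)*(t + 2)*(t - 1)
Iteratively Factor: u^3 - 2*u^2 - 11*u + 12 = (u - 4)*(u^2 + 2*u - 3) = (u - 4)*(u - 1)*(u + 3)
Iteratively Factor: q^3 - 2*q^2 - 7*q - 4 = (q + 1)*(q^2 - 3*q - 4) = (q - 4)*(q + 1)*(q + 1)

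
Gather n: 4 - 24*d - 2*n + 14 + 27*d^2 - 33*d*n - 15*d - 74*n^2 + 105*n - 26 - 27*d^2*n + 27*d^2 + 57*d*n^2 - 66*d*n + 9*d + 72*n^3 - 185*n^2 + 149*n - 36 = 54*d^2 - 30*d + 72*n^3 + n^2*(57*d - 259) + n*(-27*d^2 - 99*d + 252) - 44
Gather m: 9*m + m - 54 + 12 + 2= 10*m - 40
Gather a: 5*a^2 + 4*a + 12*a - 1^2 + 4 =5*a^2 + 16*a + 3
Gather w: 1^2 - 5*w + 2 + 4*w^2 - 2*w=4*w^2 - 7*w + 3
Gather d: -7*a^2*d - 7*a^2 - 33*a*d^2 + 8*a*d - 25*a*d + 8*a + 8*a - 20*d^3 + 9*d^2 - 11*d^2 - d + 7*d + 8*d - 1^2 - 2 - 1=-7*a^2 + 16*a - 20*d^3 + d^2*(-33*a - 2) + d*(-7*a^2 - 17*a + 14) - 4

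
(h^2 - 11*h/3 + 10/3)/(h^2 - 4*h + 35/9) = 3*(h - 2)/(3*h - 7)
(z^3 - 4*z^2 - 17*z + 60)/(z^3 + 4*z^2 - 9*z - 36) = (z - 5)/(z + 3)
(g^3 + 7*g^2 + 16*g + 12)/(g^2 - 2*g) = (g^3 + 7*g^2 + 16*g + 12)/(g*(g - 2))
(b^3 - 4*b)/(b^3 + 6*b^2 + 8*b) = (b - 2)/(b + 4)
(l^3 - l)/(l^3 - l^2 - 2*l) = (l - 1)/(l - 2)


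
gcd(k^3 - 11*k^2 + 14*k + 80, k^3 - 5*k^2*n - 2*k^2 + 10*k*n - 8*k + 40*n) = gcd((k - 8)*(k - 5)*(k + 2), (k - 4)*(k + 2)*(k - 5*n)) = k + 2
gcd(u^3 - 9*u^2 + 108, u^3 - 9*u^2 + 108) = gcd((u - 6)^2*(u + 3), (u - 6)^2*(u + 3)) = u^3 - 9*u^2 + 108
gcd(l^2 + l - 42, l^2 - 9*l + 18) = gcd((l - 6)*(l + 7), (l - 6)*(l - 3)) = l - 6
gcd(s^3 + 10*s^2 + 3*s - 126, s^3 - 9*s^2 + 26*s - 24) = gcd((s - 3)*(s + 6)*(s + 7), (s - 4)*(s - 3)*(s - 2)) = s - 3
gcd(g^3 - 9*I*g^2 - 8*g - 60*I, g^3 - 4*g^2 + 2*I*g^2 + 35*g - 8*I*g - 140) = g - 5*I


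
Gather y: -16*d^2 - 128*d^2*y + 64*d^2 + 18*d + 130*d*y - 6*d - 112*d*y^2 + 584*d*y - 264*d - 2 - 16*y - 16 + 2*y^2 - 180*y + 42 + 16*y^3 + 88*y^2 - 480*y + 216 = 48*d^2 - 252*d + 16*y^3 + y^2*(90 - 112*d) + y*(-128*d^2 + 714*d - 676) + 240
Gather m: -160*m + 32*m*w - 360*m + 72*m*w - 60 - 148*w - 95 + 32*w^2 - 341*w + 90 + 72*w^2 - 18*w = m*(104*w - 520) + 104*w^2 - 507*w - 65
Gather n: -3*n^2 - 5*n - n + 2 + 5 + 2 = -3*n^2 - 6*n + 9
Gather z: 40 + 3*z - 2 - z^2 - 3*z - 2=36 - z^2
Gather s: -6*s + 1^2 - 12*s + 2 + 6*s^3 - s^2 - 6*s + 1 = 6*s^3 - s^2 - 24*s + 4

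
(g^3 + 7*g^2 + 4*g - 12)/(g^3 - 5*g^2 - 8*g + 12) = (g + 6)/(g - 6)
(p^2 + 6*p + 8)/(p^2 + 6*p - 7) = (p^2 + 6*p + 8)/(p^2 + 6*p - 7)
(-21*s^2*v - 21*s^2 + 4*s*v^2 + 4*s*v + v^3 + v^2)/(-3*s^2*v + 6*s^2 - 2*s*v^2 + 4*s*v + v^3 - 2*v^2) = (7*s*v + 7*s + v^2 + v)/(s*v - 2*s + v^2 - 2*v)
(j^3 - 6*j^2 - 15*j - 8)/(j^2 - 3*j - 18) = (-j^3 + 6*j^2 + 15*j + 8)/(-j^2 + 3*j + 18)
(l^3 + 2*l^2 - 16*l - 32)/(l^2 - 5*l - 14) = (l^2 - 16)/(l - 7)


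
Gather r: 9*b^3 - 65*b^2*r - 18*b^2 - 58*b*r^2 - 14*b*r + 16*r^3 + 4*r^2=9*b^3 - 18*b^2 + 16*r^3 + r^2*(4 - 58*b) + r*(-65*b^2 - 14*b)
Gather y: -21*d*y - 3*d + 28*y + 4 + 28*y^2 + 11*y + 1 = -3*d + 28*y^2 + y*(39 - 21*d) + 5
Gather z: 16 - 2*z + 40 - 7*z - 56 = -9*z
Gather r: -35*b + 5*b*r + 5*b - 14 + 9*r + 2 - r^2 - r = -30*b - r^2 + r*(5*b + 8) - 12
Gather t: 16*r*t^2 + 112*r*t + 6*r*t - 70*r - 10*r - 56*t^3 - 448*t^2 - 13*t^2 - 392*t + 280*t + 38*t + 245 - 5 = -80*r - 56*t^3 + t^2*(16*r - 461) + t*(118*r - 74) + 240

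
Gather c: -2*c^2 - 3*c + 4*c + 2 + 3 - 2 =-2*c^2 + c + 3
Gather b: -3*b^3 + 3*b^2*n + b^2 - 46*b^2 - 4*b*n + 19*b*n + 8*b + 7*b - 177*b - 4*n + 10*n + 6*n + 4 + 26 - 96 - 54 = -3*b^3 + b^2*(3*n - 45) + b*(15*n - 162) + 12*n - 120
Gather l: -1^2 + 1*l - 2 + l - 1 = 2*l - 4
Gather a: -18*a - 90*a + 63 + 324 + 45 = 432 - 108*a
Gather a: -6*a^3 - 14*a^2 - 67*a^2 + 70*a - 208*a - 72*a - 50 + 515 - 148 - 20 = -6*a^3 - 81*a^2 - 210*a + 297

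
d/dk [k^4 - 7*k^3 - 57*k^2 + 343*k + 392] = 4*k^3 - 21*k^2 - 114*k + 343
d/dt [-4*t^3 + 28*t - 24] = 28 - 12*t^2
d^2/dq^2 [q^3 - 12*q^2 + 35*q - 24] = 6*q - 24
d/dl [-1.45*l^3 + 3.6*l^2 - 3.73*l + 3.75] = -4.35*l^2 + 7.2*l - 3.73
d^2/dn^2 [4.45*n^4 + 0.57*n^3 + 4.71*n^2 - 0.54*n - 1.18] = 53.4*n^2 + 3.42*n + 9.42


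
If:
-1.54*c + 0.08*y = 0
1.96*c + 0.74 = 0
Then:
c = -0.38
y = -7.27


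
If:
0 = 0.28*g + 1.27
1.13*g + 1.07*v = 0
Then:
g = -4.54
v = 4.79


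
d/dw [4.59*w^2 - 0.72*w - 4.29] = 9.18*w - 0.72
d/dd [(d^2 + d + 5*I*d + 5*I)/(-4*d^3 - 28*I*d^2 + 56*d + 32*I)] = (d^4 + d^3*(2 + 10*I) + d^2*(-21 + 22*I) + d*(-70 + 16*I) - 40 - 62*I)/(4*d^6 + 56*I*d^5 - 308*d^4 - 848*I*d^3 + 1232*d^2 + 896*I*d - 256)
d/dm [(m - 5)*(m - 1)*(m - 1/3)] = 3*m^2 - 38*m/3 + 7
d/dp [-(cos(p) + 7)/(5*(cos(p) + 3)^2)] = -(cos(p) + 11)*sin(p)/(5*(cos(p) + 3)^3)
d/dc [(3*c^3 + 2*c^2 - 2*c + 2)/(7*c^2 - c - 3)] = (21*c^4 - 6*c^3 - 15*c^2 - 40*c + 8)/(49*c^4 - 14*c^3 - 41*c^2 + 6*c + 9)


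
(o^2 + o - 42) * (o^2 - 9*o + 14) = o^4 - 8*o^3 - 37*o^2 + 392*o - 588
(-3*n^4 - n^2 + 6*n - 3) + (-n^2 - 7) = -3*n^4 - 2*n^2 + 6*n - 10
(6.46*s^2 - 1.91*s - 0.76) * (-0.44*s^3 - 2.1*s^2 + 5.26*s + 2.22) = -2.8424*s^5 - 12.7256*s^4 + 38.325*s^3 + 5.8906*s^2 - 8.2378*s - 1.6872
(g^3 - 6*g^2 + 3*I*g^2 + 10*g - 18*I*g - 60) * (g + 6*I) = g^4 - 6*g^3 + 9*I*g^3 - 8*g^2 - 54*I*g^2 + 48*g + 60*I*g - 360*I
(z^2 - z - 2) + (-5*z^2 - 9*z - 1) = -4*z^2 - 10*z - 3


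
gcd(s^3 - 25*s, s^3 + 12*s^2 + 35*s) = s^2 + 5*s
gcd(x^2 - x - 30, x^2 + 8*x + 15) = x + 5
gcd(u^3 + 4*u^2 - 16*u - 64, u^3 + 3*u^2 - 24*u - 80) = u^2 + 8*u + 16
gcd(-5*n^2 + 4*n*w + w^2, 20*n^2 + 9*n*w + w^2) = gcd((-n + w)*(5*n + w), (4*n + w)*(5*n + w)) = 5*n + w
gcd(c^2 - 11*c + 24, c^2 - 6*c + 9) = c - 3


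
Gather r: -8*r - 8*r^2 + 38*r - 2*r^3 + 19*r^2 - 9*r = -2*r^3 + 11*r^2 + 21*r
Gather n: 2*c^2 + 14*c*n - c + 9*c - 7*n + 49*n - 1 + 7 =2*c^2 + 8*c + n*(14*c + 42) + 6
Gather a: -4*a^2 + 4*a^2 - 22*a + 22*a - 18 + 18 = 0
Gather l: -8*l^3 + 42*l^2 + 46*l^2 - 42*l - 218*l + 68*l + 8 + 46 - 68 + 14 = -8*l^3 + 88*l^2 - 192*l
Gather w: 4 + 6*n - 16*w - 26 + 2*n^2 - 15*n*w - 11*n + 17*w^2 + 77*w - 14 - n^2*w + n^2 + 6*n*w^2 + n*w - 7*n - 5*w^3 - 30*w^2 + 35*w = 3*n^2 - 12*n - 5*w^3 + w^2*(6*n - 13) + w*(-n^2 - 14*n + 96) - 36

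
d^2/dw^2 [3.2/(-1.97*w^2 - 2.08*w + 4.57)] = (24.83776*w^2 + 26.22464*w - 3.2*(3.94*w + 2.08)*(7.88*w + 4.16) - 57.61856)/(1.97*w^2 + 2.08*w - 4.57)^3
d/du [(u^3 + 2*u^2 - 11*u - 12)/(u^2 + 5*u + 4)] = 1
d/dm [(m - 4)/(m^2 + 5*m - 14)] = (m^2 + 5*m - (m - 4)*(2*m + 5) - 14)/(m^2 + 5*m - 14)^2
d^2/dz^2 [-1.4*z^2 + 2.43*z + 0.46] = -2.80000000000000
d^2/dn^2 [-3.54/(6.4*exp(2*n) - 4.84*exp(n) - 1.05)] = (3.54*(12.8*exp(n) - 4.84)*(25.6*exp(n) - 9.68)*exp(n) + (90.624*exp(n) - 17.1336)*(-6.4*exp(2*n) + 4.84*exp(n) + 1.05))*exp(n)/(-6.4*exp(2*n) + 4.84*exp(n) + 1.05)^3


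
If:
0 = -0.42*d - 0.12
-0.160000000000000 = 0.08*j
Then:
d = -0.29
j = -2.00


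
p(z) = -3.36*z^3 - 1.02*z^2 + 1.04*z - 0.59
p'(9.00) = -833.80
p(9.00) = -2523.29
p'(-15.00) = -2236.36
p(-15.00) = 11094.31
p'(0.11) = 0.69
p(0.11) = -0.49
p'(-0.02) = 1.08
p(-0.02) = -0.61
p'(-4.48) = -192.13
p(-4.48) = 276.39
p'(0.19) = 0.29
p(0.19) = -0.45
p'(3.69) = -143.74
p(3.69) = -179.46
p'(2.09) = -47.25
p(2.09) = -33.55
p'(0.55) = -3.13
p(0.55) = -0.89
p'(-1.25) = -12.16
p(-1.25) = 3.08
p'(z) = -10.08*z^2 - 2.04*z + 1.04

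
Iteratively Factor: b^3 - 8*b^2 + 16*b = (b - 4)*(b^2 - 4*b) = (b - 4)^2*(b)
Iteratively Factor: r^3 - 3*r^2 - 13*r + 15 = (r - 5)*(r^2 + 2*r - 3) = (r - 5)*(r + 3)*(r - 1)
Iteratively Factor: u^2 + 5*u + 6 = (u + 3)*(u + 2)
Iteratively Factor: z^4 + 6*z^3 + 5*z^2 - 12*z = (z + 4)*(z^3 + 2*z^2 - 3*z) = (z - 1)*(z + 4)*(z^2 + 3*z) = (z - 1)*(z + 3)*(z + 4)*(z)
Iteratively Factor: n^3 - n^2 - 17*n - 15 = (n + 3)*(n^2 - 4*n - 5) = (n - 5)*(n + 3)*(n + 1)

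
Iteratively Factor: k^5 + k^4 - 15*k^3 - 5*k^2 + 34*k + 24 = (k + 4)*(k^4 - 3*k^3 - 3*k^2 + 7*k + 6) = (k - 3)*(k + 4)*(k^3 - 3*k - 2) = (k - 3)*(k + 1)*(k + 4)*(k^2 - k - 2) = (k - 3)*(k - 2)*(k + 1)*(k + 4)*(k + 1)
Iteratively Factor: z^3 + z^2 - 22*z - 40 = (z + 2)*(z^2 - z - 20) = (z + 2)*(z + 4)*(z - 5)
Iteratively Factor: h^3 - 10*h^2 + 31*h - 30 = (h - 5)*(h^2 - 5*h + 6) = (h - 5)*(h - 2)*(h - 3)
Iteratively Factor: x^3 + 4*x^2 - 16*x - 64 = (x + 4)*(x^2 - 16) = (x + 4)^2*(x - 4)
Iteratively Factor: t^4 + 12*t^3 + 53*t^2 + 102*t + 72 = (t + 4)*(t^3 + 8*t^2 + 21*t + 18) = (t + 3)*(t + 4)*(t^2 + 5*t + 6) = (t + 2)*(t + 3)*(t + 4)*(t + 3)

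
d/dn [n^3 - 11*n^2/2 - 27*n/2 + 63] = 3*n^2 - 11*n - 27/2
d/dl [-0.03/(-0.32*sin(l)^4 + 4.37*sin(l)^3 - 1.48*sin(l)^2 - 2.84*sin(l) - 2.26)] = (-0.0384*sin(l)^3 + 0.3933*sin(l)^2 - 0.0888*sin(l) - 0.0852)*cos(l)/(0.32*sin(l)^4 - 4.37*sin(l)^3 + 1.48*sin(l)^2 + 2.84*sin(l) + 2.26)^2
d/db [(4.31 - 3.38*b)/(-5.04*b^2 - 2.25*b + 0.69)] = (-17.0352*b^2 + 43.4448*b + 7.3653)/(25.4016*b^4 + 22.68*b^3 - 1.8927*b^2 - 3.105*b + 0.4761)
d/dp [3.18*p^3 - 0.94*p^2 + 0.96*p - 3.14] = 9.54*p^2 - 1.88*p + 0.96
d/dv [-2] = 0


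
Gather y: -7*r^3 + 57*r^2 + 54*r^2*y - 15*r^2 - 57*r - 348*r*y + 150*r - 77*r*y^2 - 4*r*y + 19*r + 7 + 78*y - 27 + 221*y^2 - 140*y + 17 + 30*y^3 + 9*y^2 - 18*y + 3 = -7*r^3 + 42*r^2 + 112*r + 30*y^3 + y^2*(230 - 77*r) + y*(54*r^2 - 352*r - 80)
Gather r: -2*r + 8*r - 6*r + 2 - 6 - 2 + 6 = 0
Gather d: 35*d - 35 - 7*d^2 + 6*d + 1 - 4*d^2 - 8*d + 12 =-11*d^2 + 33*d - 22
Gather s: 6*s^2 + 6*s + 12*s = 6*s^2 + 18*s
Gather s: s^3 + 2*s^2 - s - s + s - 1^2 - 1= s^3 + 2*s^2 - s - 2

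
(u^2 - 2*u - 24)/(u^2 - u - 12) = (-u^2 + 2*u + 24)/(-u^2 + u + 12)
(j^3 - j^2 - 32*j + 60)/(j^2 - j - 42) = (j^2 - 7*j + 10)/(j - 7)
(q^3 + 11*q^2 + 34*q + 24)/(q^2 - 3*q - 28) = (q^2 + 7*q + 6)/(q - 7)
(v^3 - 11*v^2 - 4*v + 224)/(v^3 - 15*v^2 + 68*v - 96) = (v^2 - 3*v - 28)/(v^2 - 7*v + 12)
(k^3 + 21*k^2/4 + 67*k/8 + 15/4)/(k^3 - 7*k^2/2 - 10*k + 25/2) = (4*k^2 + 11*k + 6)/(4*(k^2 - 6*k + 5))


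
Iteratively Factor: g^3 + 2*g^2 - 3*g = (g + 3)*(g^2 - g) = (g - 1)*(g + 3)*(g)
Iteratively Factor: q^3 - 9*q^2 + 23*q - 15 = (q - 1)*(q^2 - 8*q + 15) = (q - 3)*(q - 1)*(q - 5)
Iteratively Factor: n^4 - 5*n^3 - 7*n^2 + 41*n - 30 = (n + 3)*(n^3 - 8*n^2 + 17*n - 10) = (n - 2)*(n + 3)*(n^2 - 6*n + 5) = (n - 2)*(n - 1)*(n + 3)*(n - 5)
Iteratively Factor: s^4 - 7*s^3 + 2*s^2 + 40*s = (s)*(s^3 - 7*s^2 + 2*s + 40) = s*(s + 2)*(s^2 - 9*s + 20) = s*(s - 4)*(s + 2)*(s - 5)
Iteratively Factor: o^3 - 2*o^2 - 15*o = (o)*(o^2 - 2*o - 15) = o*(o - 5)*(o + 3)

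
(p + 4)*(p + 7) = p^2 + 11*p + 28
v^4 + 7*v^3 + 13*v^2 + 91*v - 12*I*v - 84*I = (v + 7)*(v - 3*I)*(v - I)*(v + 4*I)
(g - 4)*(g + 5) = g^2 + g - 20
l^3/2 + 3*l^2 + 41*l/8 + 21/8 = (l/2 + 1/2)*(l + 3/2)*(l + 7/2)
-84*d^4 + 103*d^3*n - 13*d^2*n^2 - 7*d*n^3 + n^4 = (-7*d + n)*(-3*d + n)*(-d + n)*(4*d + n)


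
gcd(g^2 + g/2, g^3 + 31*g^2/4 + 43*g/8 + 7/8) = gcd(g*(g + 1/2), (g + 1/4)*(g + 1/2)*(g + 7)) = g + 1/2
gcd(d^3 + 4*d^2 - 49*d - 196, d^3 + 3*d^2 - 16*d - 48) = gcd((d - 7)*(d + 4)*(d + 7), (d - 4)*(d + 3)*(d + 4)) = d + 4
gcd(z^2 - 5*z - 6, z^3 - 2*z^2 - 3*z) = z + 1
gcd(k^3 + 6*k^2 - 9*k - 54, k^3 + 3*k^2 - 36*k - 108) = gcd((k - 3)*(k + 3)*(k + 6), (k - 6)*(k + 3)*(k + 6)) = k^2 + 9*k + 18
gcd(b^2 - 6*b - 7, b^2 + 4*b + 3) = b + 1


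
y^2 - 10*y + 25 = (y - 5)^2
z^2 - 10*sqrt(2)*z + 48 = (z - 6*sqrt(2))*(z - 4*sqrt(2))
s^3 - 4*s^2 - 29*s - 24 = (s - 8)*(s + 1)*(s + 3)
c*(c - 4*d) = c^2 - 4*c*d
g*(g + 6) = g^2 + 6*g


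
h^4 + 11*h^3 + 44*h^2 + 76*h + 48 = (h + 2)^2*(h + 3)*(h + 4)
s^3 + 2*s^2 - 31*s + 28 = (s - 4)*(s - 1)*(s + 7)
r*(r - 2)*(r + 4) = r^3 + 2*r^2 - 8*r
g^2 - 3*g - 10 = (g - 5)*(g + 2)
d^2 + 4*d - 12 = (d - 2)*(d + 6)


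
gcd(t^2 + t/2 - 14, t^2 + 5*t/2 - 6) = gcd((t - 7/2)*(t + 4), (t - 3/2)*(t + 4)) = t + 4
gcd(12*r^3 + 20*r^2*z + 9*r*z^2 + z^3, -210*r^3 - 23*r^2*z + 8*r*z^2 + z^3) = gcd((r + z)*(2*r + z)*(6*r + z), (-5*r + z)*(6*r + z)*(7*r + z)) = 6*r + z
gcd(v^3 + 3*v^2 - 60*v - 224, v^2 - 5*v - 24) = v - 8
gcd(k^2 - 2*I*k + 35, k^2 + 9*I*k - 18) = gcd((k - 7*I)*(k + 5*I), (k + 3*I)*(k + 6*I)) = 1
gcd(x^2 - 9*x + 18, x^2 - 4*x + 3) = x - 3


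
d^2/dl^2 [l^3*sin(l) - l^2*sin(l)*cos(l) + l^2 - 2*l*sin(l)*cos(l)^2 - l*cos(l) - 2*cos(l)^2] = -l^3*sin(l) + 2*l^2*sin(2*l) + 6*l^2*cos(l) + 13*l*sin(l)/2 + 9*l*sin(3*l)/2 + l*cos(l) - 4*l*cos(2*l) + 2*sin(l) - sin(2*l) - cos(l) + 4*cos(2*l) - 3*cos(3*l) + 2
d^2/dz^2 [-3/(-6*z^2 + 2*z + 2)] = 3*(9*z^2 - 3*z - (6*z - 1)^2 - 3)/(-3*z^2 + z + 1)^3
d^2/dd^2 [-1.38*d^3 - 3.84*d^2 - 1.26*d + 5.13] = -8.28*d - 7.68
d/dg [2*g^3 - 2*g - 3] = 6*g^2 - 2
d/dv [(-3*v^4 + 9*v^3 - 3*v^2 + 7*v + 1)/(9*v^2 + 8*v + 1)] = (-54*v^5 + 9*v^4 + 132*v^3 - 60*v^2 - 24*v - 1)/(81*v^4 + 144*v^3 + 82*v^2 + 16*v + 1)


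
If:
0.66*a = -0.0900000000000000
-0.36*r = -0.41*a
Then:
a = -0.14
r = -0.16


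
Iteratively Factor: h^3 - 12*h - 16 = (h + 2)*(h^2 - 2*h - 8) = (h - 4)*(h + 2)*(h + 2)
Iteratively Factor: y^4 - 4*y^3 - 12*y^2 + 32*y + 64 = (y - 4)*(y^3 - 12*y - 16) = (y - 4)*(y + 2)*(y^2 - 2*y - 8) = (y - 4)*(y + 2)^2*(y - 4)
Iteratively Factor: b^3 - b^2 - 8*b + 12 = (b - 2)*(b^2 + b - 6) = (b - 2)*(b + 3)*(b - 2)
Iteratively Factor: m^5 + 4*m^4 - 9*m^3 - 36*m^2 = (m - 3)*(m^4 + 7*m^3 + 12*m^2) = (m - 3)*(m + 3)*(m^3 + 4*m^2) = (m - 3)*(m + 3)*(m + 4)*(m^2) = m*(m - 3)*(m + 3)*(m + 4)*(m)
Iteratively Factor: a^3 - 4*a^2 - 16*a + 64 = (a - 4)*(a^2 - 16) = (a - 4)^2*(a + 4)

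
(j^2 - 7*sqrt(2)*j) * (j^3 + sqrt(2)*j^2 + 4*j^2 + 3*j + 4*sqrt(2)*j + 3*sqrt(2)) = j^5 - 6*sqrt(2)*j^4 + 4*j^4 - 24*sqrt(2)*j^3 - 11*j^3 - 56*j^2 - 18*sqrt(2)*j^2 - 42*j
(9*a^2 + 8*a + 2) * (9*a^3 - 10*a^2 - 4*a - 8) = 81*a^5 - 18*a^4 - 98*a^3 - 124*a^2 - 72*a - 16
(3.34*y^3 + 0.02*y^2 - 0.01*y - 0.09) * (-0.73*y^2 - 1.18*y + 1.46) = -2.4382*y^5 - 3.9558*y^4 + 4.8601*y^3 + 0.1067*y^2 + 0.0916*y - 0.1314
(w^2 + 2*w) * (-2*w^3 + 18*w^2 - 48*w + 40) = -2*w^5 + 14*w^4 - 12*w^3 - 56*w^2 + 80*w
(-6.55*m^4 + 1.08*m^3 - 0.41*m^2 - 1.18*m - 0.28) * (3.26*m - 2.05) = -21.353*m^5 + 16.9483*m^4 - 3.5506*m^3 - 3.0063*m^2 + 1.5062*m + 0.574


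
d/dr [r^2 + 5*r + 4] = 2*r + 5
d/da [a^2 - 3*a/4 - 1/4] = 2*a - 3/4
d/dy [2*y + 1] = 2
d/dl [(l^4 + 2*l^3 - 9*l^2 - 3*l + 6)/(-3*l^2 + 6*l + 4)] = (-6*l^5 + 12*l^4 + 40*l^3 - 39*l^2 - 36*l - 48)/(9*l^4 - 36*l^3 + 12*l^2 + 48*l + 16)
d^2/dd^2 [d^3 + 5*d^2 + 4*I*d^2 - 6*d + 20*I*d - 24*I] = 6*d + 10 + 8*I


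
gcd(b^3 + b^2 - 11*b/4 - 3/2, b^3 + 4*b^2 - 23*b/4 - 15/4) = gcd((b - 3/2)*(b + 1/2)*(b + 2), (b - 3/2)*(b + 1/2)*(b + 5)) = b^2 - b - 3/4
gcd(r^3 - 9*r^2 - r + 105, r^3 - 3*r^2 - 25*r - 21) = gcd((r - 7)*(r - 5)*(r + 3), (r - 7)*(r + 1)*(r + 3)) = r^2 - 4*r - 21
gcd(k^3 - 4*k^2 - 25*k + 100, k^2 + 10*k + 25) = k + 5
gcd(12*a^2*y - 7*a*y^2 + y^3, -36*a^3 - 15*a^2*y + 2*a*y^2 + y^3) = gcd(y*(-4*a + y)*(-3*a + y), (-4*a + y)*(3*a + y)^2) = -4*a + y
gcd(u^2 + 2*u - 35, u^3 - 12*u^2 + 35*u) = u - 5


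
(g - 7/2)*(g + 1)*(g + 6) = g^3 + 7*g^2/2 - 37*g/2 - 21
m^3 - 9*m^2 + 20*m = m*(m - 5)*(m - 4)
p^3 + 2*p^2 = p^2*(p + 2)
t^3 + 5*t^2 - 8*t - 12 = (t - 2)*(t + 1)*(t + 6)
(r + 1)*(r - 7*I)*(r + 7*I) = r^3 + r^2 + 49*r + 49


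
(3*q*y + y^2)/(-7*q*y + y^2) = (3*q + y)/(-7*q + y)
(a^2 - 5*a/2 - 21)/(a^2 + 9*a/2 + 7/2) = (a - 6)/(a + 1)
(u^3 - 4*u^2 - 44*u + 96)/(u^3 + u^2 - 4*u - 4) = (u^2 - 2*u - 48)/(u^2 + 3*u + 2)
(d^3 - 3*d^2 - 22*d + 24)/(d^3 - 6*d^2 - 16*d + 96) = (d - 1)/(d - 4)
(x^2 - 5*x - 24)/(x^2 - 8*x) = (x + 3)/x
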